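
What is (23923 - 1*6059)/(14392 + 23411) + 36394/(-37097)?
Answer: -713101574/1402377891 ≈ -0.50849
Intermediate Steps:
(23923 - 1*6059)/(14392 + 23411) + 36394/(-37097) = (23923 - 6059)/37803 + 36394*(-1/37097) = 17864*(1/37803) - 36394/37097 = 17864/37803 - 36394/37097 = -713101574/1402377891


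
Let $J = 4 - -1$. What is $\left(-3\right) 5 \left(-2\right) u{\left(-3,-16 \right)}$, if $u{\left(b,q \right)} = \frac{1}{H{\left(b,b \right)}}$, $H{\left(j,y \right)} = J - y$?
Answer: $\frac{15}{4} \approx 3.75$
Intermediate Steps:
$J = 5$ ($J = 4 + 1 = 5$)
$H{\left(j,y \right)} = 5 - y$
$u{\left(b,q \right)} = \frac{1}{5 - b}$
$\left(-3\right) 5 \left(-2\right) u{\left(-3,-16 \right)} = \left(-3\right) 5 \left(-2\right) \left(- \frac{1}{-5 - 3}\right) = \left(-15\right) \left(-2\right) \left(- \frac{1}{-8}\right) = 30 \left(\left(-1\right) \left(- \frac{1}{8}\right)\right) = 30 \cdot \frac{1}{8} = \frac{15}{4}$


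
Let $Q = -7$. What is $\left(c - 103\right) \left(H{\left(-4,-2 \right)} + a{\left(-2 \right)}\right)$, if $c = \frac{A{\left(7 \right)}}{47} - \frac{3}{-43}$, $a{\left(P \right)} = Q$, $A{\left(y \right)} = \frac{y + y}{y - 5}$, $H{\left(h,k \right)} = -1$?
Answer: $\frac{1661768}{2021} \approx 822.25$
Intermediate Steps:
$A{\left(y \right)} = \frac{2 y}{-5 + y}$
$a{\left(P \right)} = -7$
$c = \frac{442}{2021}$ ($c = \frac{2 \cdot 7 \frac{1}{-5 + 7}}{47} - \frac{3}{-43} = 2 \cdot 7 \cdot \frac{1}{2} \cdot \frac{1}{47} - - \frac{3}{43} = 2 \cdot 7 \cdot \frac{1}{2} \cdot \frac{1}{47} + \frac{3}{43} = 7 \cdot \frac{1}{47} + \frac{3}{43} = \frac{7}{47} + \frac{3}{43} = \frac{442}{2021} \approx 0.2187$)
$\left(c - 103\right) \left(H{\left(-4,-2 \right)} + a{\left(-2 \right)}\right) = \left(\frac{442}{2021} - 103\right) \left(-1 - 7\right) = \left(- \frac{207721}{2021}\right) \left(-8\right) = \frac{1661768}{2021}$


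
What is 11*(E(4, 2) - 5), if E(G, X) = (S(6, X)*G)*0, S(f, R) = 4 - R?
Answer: -55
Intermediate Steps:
E(G, X) = 0 (E(G, X) = ((4 - X)*G)*0 = (G*(4 - X))*0 = 0)
11*(E(4, 2) - 5) = 11*(0 - 5) = 11*(-5) = -55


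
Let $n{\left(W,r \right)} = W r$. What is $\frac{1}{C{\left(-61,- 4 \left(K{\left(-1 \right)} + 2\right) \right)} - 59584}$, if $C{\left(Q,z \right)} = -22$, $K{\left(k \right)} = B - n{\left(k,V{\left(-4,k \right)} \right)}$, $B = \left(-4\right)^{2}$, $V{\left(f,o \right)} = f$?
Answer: $- \frac{1}{59606} \approx -1.6777 \cdot 10^{-5}$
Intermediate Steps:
$B = 16$
$K{\left(k \right)} = 16 + 4 k$ ($K{\left(k \right)} = 16 - k \left(-4\right) = 16 - - 4 k = 16 + 4 k$)
$\frac{1}{C{\left(-61,- 4 \left(K{\left(-1 \right)} + 2\right) \right)} - 59584} = \frac{1}{-22 - 59584} = \frac{1}{-59606} = - \frac{1}{59606}$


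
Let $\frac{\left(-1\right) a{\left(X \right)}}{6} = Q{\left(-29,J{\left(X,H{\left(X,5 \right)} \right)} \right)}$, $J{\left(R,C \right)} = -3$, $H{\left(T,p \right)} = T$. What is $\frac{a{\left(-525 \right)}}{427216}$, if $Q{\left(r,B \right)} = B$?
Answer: $\frac{9}{213608} \approx 4.2133 \cdot 10^{-5}$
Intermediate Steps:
$a{\left(X \right)} = 18$ ($a{\left(X \right)} = \left(-6\right) \left(-3\right) = 18$)
$\frac{a{\left(-525 \right)}}{427216} = \frac{18}{427216} = 18 \cdot \frac{1}{427216} = \frac{9}{213608}$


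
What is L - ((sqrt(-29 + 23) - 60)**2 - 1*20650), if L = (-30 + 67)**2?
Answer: 18425 + 120*I*sqrt(6) ≈ 18425.0 + 293.94*I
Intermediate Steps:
L = 1369 (L = 37**2 = 1369)
L - ((sqrt(-29 + 23) - 60)**2 - 1*20650) = 1369 - ((sqrt(-29 + 23) - 60)**2 - 1*20650) = 1369 - ((sqrt(-6) - 60)**2 - 20650) = 1369 - ((I*sqrt(6) - 60)**2 - 20650) = 1369 - ((-60 + I*sqrt(6))**2 - 20650) = 1369 - (-20650 + (-60 + I*sqrt(6))**2) = 1369 + (20650 - (-60 + I*sqrt(6))**2) = 22019 - (-60 + I*sqrt(6))**2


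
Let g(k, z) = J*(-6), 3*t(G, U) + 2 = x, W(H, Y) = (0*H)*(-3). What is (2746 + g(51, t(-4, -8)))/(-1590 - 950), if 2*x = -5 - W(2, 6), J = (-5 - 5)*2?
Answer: -1433/1270 ≈ -1.1283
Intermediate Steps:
J = -20 (J = -10*2 = -20)
W(H, Y) = 0 (W(H, Y) = 0*(-3) = 0)
x = -5/2 (x = (-5 - 1*0)/2 = (-5 + 0)/2 = (1/2)*(-5) = -5/2 ≈ -2.5000)
t(G, U) = -3/2 (t(G, U) = -2/3 + (1/3)*(-5/2) = -2/3 - 5/6 = -3/2)
g(k, z) = 120 (g(k, z) = -20*(-6) = 120)
(2746 + g(51, t(-4, -8)))/(-1590 - 950) = (2746 + 120)/(-1590 - 950) = 2866/(-2540) = 2866*(-1/2540) = -1433/1270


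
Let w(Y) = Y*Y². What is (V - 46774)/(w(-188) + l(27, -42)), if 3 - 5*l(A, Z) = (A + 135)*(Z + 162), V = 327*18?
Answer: 204440/33242797 ≈ 0.0061499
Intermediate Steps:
V = 5886
l(A, Z) = ⅗ - (135 + A)*(162 + Z)/5 (l(A, Z) = ⅗ - (A + 135)*(Z + 162)/5 = ⅗ - (135 + A)*(162 + Z)/5)
w(Y) = Y³
(V - 46774)/(w(-188) + l(27, -42)) = (5886 - 46774)/((-188)³ + (-21867/5 - 27*(-42) - 162/5*27 - ⅕*27*(-42))) = -40888/(-6644672 + (-21867/5 + 1134 - 4374/5 + 1134/5)) = -40888/(-6644672 - 19437/5) = -40888/(-33242797/5) = -40888*(-5/33242797) = 204440/33242797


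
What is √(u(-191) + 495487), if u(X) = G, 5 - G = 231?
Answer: 3*√55029 ≈ 703.75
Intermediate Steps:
G = -226 (G = 5 - 1*231 = 5 - 231 = -226)
u(X) = -226
√(u(-191) + 495487) = √(-226 + 495487) = √495261 = 3*√55029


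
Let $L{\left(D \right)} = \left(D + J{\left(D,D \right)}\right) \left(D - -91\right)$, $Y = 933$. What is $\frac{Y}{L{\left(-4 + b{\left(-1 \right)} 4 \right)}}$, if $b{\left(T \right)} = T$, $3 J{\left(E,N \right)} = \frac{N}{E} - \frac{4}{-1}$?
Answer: $- \frac{2799}{1577} \approx -1.7749$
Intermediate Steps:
$J{\left(E,N \right)} = \frac{4}{3} + \frac{N}{3 E}$ ($J{\left(E,N \right)} = \frac{\frac{N}{E} - \frac{4}{-1}}{3} = \frac{\frac{N}{E} - -4}{3} = \frac{\frac{N}{E} + 4}{3} = \frac{4 + \frac{N}{E}}{3} = \frac{4}{3} + \frac{N}{3 E}$)
$L{\left(D \right)} = \left(91 + D\right) \left(\frac{5}{3} + D\right)$ ($L{\left(D \right)} = \left(D + \frac{D + 4 D}{3 D}\right) \left(D - -91\right) = \left(D + \frac{5 D}{3 D}\right) \left(D + 91\right) = \left(D + \frac{5}{3}\right) \left(91 + D\right) = \left(\frac{5}{3} + D\right) \left(91 + D\right) = \left(91 + D\right) \left(\frac{5}{3} + D\right)$)
$\frac{Y}{L{\left(-4 + b{\left(-1 \right)} 4 \right)}} = \frac{933}{\frac{455}{3} + \left(-4 - 4\right)^{2} + \frac{278 \left(-4 - 4\right)}{3}} = \frac{933}{\frac{455}{3} + \left(-8\right)^{2} + \frac{278}{3} \left(-8\right)} = \frac{933}{\frac{455}{3} + 64 - \frac{2224}{3}} = \frac{933}{- \frac{1577}{3}} = 933 \left(- \frac{3}{1577}\right) = - \frac{2799}{1577}$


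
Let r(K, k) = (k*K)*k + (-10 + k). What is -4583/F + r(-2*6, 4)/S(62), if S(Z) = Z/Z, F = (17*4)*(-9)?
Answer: -116593/612 ≈ -190.51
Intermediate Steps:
F = -612 (F = 68*(-9) = -612)
S(Z) = 1
r(K, k) = -10 + k + K*k² (r(K, k) = (K*k)*k + (-10 + k) = K*k² + (-10 + k) = -10 + k + K*k²)
-4583/F + r(-2*6, 4)/S(62) = -4583/(-612) + (-10 + 4 - 2*6*4²)/1 = -4583*(-1/612) + (-10 + 4 - 12*16)*1 = 4583/612 + (-10 + 4 - 192)*1 = 4583/612 - 198*1 = 4583/612 - 198 = -116593/612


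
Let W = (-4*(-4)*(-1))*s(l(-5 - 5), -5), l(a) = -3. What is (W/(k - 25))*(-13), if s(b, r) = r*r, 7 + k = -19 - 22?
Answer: -5200/73 ≈ -71.233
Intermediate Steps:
k = -48 (k = -7 + (-19 - 22) = -7 - 41 = -48)
s(b, r) = r²
W = -400 (W = (-4*(-4)*(-1))*(-5)² = (16*(-1))*25 = -16*25 = -400)
(W/(k - 25))*(-13) = -400/(-48 - 25)*(-13) = -400/(-73)*(-13) = -400*(-1/73)*(-13) = (400/73)*(-13) = -5200/73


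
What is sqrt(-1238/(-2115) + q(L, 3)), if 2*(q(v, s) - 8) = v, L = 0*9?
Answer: sqrt(4267130)/705 ≈ 2.9301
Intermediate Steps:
L = 0
q(v, s) = 8 + v/2
sqrt(-1238/(-2115) + q(L, 3)) = sqrt(-1238/(-2115) + (8 + (1/2)*0)) = sqrt(-1238*(-1/2115) + (8 + 0)) = sqrt(1238/2115 + 8) = sqrt(18158/2115) = sqrt(4267130)/705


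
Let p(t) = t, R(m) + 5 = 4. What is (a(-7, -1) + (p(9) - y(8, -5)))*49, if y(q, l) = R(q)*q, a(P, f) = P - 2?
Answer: 392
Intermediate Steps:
a(P, f) = -2 + P
R(m) = -1 (R(m) = -5 + 4 = -1)
y(q, l) = -q
(a(-7, -1) + (p(9) - y(8, -5)))*49 = ((-2 - 7) + (9 - (-1)*8))*49 = (-9 + (9 - 1*(-8)))*49 = (-9 + (9 + 8))*49 = (-9 + 17)*49 = 8*49 = 392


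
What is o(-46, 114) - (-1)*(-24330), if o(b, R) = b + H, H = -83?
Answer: -24459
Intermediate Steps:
o(b, R) = -83 + b (o(b, R) = b - 83 = -83 + b)
o(-46, 114) - (-1)*(-24330) = (-83 - 46) - (-1)*(-24330) = -129 - 1*24330 = -129 - 24330 = -24459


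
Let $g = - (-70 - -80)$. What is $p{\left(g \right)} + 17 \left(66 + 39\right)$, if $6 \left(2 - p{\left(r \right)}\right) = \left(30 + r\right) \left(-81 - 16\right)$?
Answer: $\frac{6331}{3} \approx 2110.3$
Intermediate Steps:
$g = -10$ ($g = - (-70 + 80) = \left(-1\right) 10 = -10$)
$p{\left(r \right)} = 487 + \frac{97 r}{6}$ ($p{\left(r \right)} = 2 - \frac{\left(30 + r\right) \left(-81 - 16\right)}{6} = 2 - \frac{\left(30 + r\right) \left(-97\right)}{6} = 2 - \frac{-2910 - 97 r}{6} = 2 + \left(485 + \frac{97 r}{6}\right) = 487 + \frac{97 r}{6}$)
$p{\left(g \right)} + 17 \left(66 + 39\right) = \left(487 + \frac{97}{6} \left(-10\right)\right) + 17 \left(66 + 39\right) = \left(487 - \frac{485}{3}\right) + 17 \cdot 105 = \frac{976}{3} + 1785 = \frac{6331}{3}$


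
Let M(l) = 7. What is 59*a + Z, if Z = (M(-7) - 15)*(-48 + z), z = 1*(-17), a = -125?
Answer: -6855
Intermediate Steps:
z = -17
Z = 520 (Z = (7 - 15)*(-48 - 17) = -8*(-65) = 520)
59*a + Z = 59*(-125) + 520 = -7375 + 520 = -6855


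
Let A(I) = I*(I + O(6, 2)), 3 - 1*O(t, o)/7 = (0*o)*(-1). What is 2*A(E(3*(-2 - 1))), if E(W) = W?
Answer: -216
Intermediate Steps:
O(t, o) = 21 (O(t, o) = 21 - 7*0*o*(-1) = 21 - 0*(-1) = 21 - 7*0 = 21 + 0 = 21)
A(I) = I*(21 + I) (A(I) = I*(I + 21) = I*(21 + I))
2*A(E(3*(-2 - 1))) = 2*((3*(-2 - 1))*(21 + 3*(-2 - 1))) = 2*((3*(-3))*(21 + 3*(-3))) = 2*(-9*(21 - 9)) = 2*(-9*12) = 2*(-108) = -216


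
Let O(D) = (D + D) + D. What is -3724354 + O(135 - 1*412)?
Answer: -3725185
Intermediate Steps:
O(D) = 3*D (O(D) = 2*D + D = 3*D)
-3724354 + O(135 - 1*412) = -3724354 + 3*(135 - 1*412) = -3724354 + 3*(135 - 412) = -3724354 + 3*(-277) = -3724354 - 831 = -3725185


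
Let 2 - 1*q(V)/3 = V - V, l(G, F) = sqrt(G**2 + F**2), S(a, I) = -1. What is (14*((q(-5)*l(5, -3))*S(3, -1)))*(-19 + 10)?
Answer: 756*sqrt(34) ≈ 4408.2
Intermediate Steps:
l(G, F) = sqrt(F**2 + G**2)
q(V) = 6 (q(V) = 6 - 3*(V - V) = 6 - 3*0 = 6 + 0 = 6)
(14*((q(-5)*l(5, -3))*S(3, -1)))*(-19 + 10) = (14*((6*sqrt((-3)**2 + 5**2))*(-1)))*(-19 + 10) = (14*((6*sqrt(9 + 25))*(-1)))*(-9) = (14*((6*sqrt(34))*(-1)))*(-9) = (14*(-6*sqrt(34)))*(-9) = -84*sqrt(34)*(-9) = 756*sqrt(34)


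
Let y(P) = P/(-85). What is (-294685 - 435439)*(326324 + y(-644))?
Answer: -20252313854816/85 ≈ -2.3826e+11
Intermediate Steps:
y(P) = -P/85 (y(P) = P*(-1/85) = -P/85)
(-294685 - 435439)*(326324 + y(-644)) = (-294685 - 435439)*(326324 - 1/85*(-644)) = -730124*(326324 + 644/85) = -730124*27738184/85 = -20252313854816/85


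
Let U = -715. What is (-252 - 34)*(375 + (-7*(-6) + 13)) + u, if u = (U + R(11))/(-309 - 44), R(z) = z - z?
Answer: -43411225/353 ≈ -1.2298e+5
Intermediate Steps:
R(z) = 0
u = 715/353 (u = (-715 + 0)/(-309 - 44) = -715/(-353) = -715*(-1/353) = 715/353 ≈ 2.0255)
(-252 - 34)*(375 + (-7*(-6) + 13)) + u = (-252 - 34)*(375 + (-7*(-6) + 13)) + 715/353 = -286*(375 + (42 + 13)) + 715/353 = -286*(375 + 55) + 715/353 = -286*430 + 715/353 = -122980 + 715/353 = -43411225/353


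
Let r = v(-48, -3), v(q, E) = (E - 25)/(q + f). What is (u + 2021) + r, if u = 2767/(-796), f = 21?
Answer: 43382911/21492 ≈ 2018.6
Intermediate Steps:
u = -2767/796 (u = 2767*(-1/796) = -2767/796 ≈ -3.4761)
v(q, E) = (-25 + E)/(21 + q) (v(q, E) = (E - 25)/(q + 21) = (-25 + E)/(21 + q))
r = 28/27 (r = (-25 - 3)/(21 - 48) = -28/(-27) = -1/27*(-28) = 28/27 ≈ 1.0370)
(u + 2021) + r = (-2767/796 + 2021) + 28/27 = 1605949/796 + 28/27 = 43382911/21492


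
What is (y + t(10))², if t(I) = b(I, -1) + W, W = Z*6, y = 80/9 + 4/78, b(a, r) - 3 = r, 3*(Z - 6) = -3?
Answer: 22944100/13689 ≈ 1676.1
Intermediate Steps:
Z = 5 (Z = 6 + (⅓)*(-3) = 6 - 1 = 5)
b(a, r) = 3 + r
y = 1046/117 (y = 80*(⅑) + 4*(1/78) = 80/9 + 2/39 = 1046/117 ≈ 8.9402)
W = 30 (W = 5*6 = 30)
t(I) = 32 (t(I) = (3 - 1) + 30 = 2 + 30 = 32)
(y + t(10))² = (1046/117 + 32)² = (4790/117)² = 22944100/13689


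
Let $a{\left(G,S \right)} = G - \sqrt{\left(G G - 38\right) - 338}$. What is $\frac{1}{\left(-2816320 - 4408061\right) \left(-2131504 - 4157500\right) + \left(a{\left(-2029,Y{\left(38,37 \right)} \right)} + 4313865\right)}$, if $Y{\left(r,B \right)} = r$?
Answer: $\frac{9086833063672}{412852675635213328029794627} + \frac{3 \sqrt{457385}}{2064263378176066640148973135} \approx 2.201 \cdot 10^{-14}$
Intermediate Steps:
$a{\left(G,S \right)} = G - \sqrt{-376 + G^{2}}$ ($a{\left(G,S \right)} = G - \sqrt{\left(G^{2} - 38\right) - 338} = G - \sqrt{\left(-38 + G^{2}\right) - 338} = G - \sqrt{-376 + G^{2}}$)
$\frac{1}{\left(-2816320 - 4408061\right) \left(-2131504 - 4157500\right) + \left(a{\left(-2029,Y{\left(38,37 \right)} \right)} + 4313865\right)} = \frac{1}{\left(-2816320 - 4408061\right) \left(-2131504 - 4157500\right) + \left(\left(-2029 - \sqrt{-376 + \left(-2029\right)^{2}}\right) + 4313865\right)} = \frac{1}{\left(-7224381\right) \left(-6289004\right) + \left(\left(-2029 - \sqrt{-376 + 4116841}\right) + 4313865\right)} = \frac{1}{45434161006524 + \left(\left(-2029 - \sqrt{4116465}\right) + 4313865\right)} = \frac{1}{45434161006524 + \left(\left(-2029 - 3 \sqrt{457385}\right) + 4313865\right)} = \frac{1}{45434161006524 + \left(4311836 - 3 \sqrt{457385}\right)} = \frac{1}{45434165318360 - 3 \sqrt{457385}}$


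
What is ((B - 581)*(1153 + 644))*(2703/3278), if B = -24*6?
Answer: -3521535975/3278 ≈ -1.0743e+6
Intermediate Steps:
B = -144
((B - 581)*(1153 + 644))*(2703/3278) = ((-144 - 581)*(1153 + 644))*(2703/3278) = (-725*1797)*(2703*(1/3278)) = -1302825*2703/3278 = -3521535975/3278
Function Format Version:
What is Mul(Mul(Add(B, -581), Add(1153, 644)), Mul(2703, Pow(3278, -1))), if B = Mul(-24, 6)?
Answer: Rational(-3521535975, 3278) ≈ -1.0743e+6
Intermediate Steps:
B = -144
Mul(Mul(Add(B, -581), Add(1153, 644)), Mul(2703, Pow(3278, -1))) = Mul(Mul(Add(-144, -581), Add(1153, 644)), Mul(2703, Pow(3278, -1))) = Mul(Mul(-725, 1797), Mul(2703, Rational(1, 3278))) = Mul(-1302825, Rational(2703, 3278)) = Rational(-3521535975, 3278)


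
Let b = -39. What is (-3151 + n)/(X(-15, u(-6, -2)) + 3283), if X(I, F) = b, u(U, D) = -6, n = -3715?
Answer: -3433/1622 ≈ -2.1165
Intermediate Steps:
X(I, F) = -39
(-3151 + n)/(X(-15, u(-6, -2)) + 3283) = (-3151 - 3715)/(-39 + 3283) = -6866/3244 = -6866*1/3244 = -3433/1622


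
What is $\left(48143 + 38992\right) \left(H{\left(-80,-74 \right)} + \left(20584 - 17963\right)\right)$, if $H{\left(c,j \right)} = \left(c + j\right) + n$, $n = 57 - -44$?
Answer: $223762680$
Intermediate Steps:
$n = 101$ ($n = 57 + 44 = 101$)
$H{\left(c,j \right)} = 101 + c + j$ ($H{\left(c,j \right)} = \left(c + j\right) + 101 = 101 + c + j$)
$\left(48143 + 38992\right) \left(H{\left(-80,-74 \right)} + \left(20584 - 17963\right)\right) = \left(48143 + 38992\right) \left(\left(101 - 80 - 74\right) + \left(20584 - 17963\right)\right) = 87135 \left(-53 + \left(20584 - 17963\right)\right) = 87135 \left(-53 + 2621\right) = 87135 \cdot 2568 = 223762680$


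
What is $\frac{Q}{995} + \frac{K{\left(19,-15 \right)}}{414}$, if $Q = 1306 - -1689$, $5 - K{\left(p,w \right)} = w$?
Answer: $\frac{125983}{41193} \approx 3.0584$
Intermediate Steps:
$K{\left(p,w \right)} = 5 - w$
$Q = 2995$ ($Q = 1306 + 1689 = 2995$)
$\frac{Q}{995} + \frac{K{\left(19,-15 \right)}}{414} = \frac{2995}{995} + \frac{5 - -15}{414} = 2995 \cdot \frac{1}{995} + \left(5 + 15\right) \frac{1}{414} = \frac{599}{199} + 20 \cdot \frac{1}{414} = \frac{599}{199} + \frac{10}{207} = \frac{125983}{41193}$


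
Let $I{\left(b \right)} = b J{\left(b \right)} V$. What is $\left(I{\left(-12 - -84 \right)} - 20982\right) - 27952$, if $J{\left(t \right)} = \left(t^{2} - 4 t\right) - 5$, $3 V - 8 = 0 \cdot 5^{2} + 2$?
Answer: $1124906$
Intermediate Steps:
$V = \frac{10}{3}$ ($V = \frac{8}{3} + \frac{0 \cdot 5^{2} + 2}{3} = \frac{8}{3} + \frac{0 \cdot 25 + 2}{3} = \frac{8}{3} + \frac{0 + 2}{3} = \frac{8}{3} + \frac{1}{3} \cdot 2 = \frac{8}{3} + \frac{2}{3} = \frac{10}{3} \approx 3.3333$)
$J{\left(t \right)} = -5 + t^{2} - 4 t$
$I{\left(b \right)} = \frac{10 b \left(-5 + b^{2} - 4 b\right)}{3}$ ($I{\left(b \right)} = b \left(-5 + b^{2} - 4 b\right) \frac{10}{3} = \frac{10 b \left(-5 + b^{2} - 4 b\right)}{3}$)
$\left(I{\left(-12 - -84 \right)} - 20982\right) - 27952 = \left(\frac{10 \left(-12 - -84\right) \left(-5 + \left(-12 - -84\right)^{2} - 4 \left(-12 - -84\right)\right)}{3} - 20982\right) - 27952 = \left(\frac{10 \left(-12 + 84\right) \left(-5 + \left(-12 + 84\right)^{2} - 4 \left(-12 + 84\right)\right)}{3} - 20982\right) - 27952 = \left(\frac{10}{3} \cdot 72 \left(-5 + 72^{2} - 288\right) - 20982\right) - 27952 = \left(\frac{10}{3} \cdot 72 \left(-5 + 5184 - 288\right) - 20982\right) - 27952 = \left(\frac{10}{3} \cdot 72 \cdot 4891 - 20982\right) - 27952 = \left(1173840 - 20982\right) - 27952 = 1152858 - 27952 = 1124906$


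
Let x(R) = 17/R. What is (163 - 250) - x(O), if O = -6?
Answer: -505/6 ≈ -84.167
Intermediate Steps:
(163 - 250) - x(O) = (163 - 250) - 17/(-6) = -87 - 17*(-1)/6 = -87 - 1*(-17/6) = -87 + 17/6 = -505/6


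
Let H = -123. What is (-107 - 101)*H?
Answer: 25584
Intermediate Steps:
(-107 - 101)*H = (-107 - 101)*(-123) = -208*(-123) = 25584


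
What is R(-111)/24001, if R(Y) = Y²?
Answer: 12321/24001 ≈ 0.51335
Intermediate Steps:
R(-111)/24001 = (-111)²/24001 = 12321*(1/24001) = 12321/24001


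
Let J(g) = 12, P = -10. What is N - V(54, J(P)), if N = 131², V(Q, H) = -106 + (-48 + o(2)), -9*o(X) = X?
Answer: 155837/9 ≈ 17315.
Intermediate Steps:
o(X) = -X/9
V(Q, H) = -1388/9 (V(Q, H) = -106 + (-48 - ⅑*2) = -106 + (-48 - 2/9) = -106 - 434/9 = -1388/9)
N = 17161
N - V(54, J(P)) = 17161 - 1*(-1388/9) = 17161 + 1388/9 = 155837/9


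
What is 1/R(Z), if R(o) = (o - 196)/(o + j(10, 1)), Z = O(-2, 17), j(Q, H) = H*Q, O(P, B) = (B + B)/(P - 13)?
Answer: -58/1487 ≈ -0.039005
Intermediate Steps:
O(P, B) = 2*B/(-13 + P) (O(P, B) = (2*B)/(-13 + P) = 2*B/(-13 + P))
Z = -34/15 (Z = 2*17/(-13 - 2) = 2*17/(-15) = 2*17*(-1/15) = -34/15 ≈ -2.2667)
R(o) = (-196 + o)/(10 + o) (R(o) = (o - 196)/(o + 1*10) = (-196 + o)/(o + 10) = (-196 + o)/(10 + o))
1/R(Z) = 1/((-196 - 34/15)/(10 - 34/15)) = 1/(-2974/15/(116/15)) = 1/((15/116)*(-2974/15)) = 1/(-1487/58) = -58/1487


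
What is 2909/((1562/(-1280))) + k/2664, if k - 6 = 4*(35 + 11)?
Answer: -2479790125/1040292 ≈ -2383.7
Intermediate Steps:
k = 190 (k = 6 + 4*(35 + 11) = 6 + 4*46 = 6 + 184 = 190)
2909/((1562/(-1280))) + k/2664 = 2909/((1562/(-1280))) + 190/2664 = 2909/((1562*(-1/1280))) + 190*(1/2664) = 2909/(-781/640) + 95/1332 = 2909*(-640/781) + 95/1332 = -1861760/781 + 95/1332 = -2479790125/1040292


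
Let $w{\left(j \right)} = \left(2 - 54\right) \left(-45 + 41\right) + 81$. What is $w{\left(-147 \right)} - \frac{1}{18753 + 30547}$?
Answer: $\frac{14247699}{49300} \approx 289.0$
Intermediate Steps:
$w{\left(j \right)} = 289$ ($w{\left(j \right)} = \left(-52\right) \left(-4\right) + 81 = 208 + 81 = 289$)
$w{\left(-147 \right)} - \frac{1}{18753 + 30547} = 289 - \frac{1}{18753 + 30547} = 289 - \frac{1}{49300} = \frac{14247699}{49300}$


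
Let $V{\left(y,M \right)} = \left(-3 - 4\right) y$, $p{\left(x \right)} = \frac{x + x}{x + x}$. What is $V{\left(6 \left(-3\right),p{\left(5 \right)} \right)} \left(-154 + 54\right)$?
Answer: $-12600$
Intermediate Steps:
$p{\left(x \right)} = 1$ ($p{\left(x \right)} = \frac{2 x}{2 x} = 2 x \frac{1}{2 x} = 1$)
$V{\left(y,M \right)} = - 7 y$
$V{\left(6 \left(-3\right),p{\left(5 \right)} \right)} \left(-154 + 54\right) = - 7 \cdot 6 \left(-3\right) \left(-154 + 54\right) = \left(-7\right) \left(-18\right) \left(-100\right) = 126 \left(-100\right) = -12600$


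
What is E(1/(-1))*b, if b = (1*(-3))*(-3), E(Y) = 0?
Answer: 0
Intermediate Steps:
b = 9 (b = -3*(-3) = 9)
E(1/(-1))*b = 0*9 = 0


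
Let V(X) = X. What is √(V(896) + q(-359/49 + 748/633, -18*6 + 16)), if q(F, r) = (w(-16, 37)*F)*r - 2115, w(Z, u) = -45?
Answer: 23*I*√109937119/1477 ≈ 163.27*I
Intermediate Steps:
q(F, r) = -2115 - 45*F*r (q(F, r) = (-45*F)*r - 2115 = -45*F*r - 2115 = -2115 - 45*F*r)
√(V(896) + q(-359/49 + 748/633, -18*6 + 16)) = √(896 + (-2115 - 45*(-359/49 + 748/633)*(-18*6 + 16))) = √(896 + (-2115 - 45*(-359*1/49 + 748*(1/633))*(-108 + 16))) = √(896 + (-2115 - 45*(-359/49 + 748/633)*(-92))) = √(896 + (-2115 - 45*(-190595/31017)*(-92))) = √(896 + (-2115 - 263021100/10339)) = √(896 - 284888085/10339) = √(-275624341/10339) = 23*I*√109937119/1477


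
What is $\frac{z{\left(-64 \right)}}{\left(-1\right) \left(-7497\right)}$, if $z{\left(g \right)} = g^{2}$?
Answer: $\frac{4096}{7497} \approx 0.54635$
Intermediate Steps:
$\frac{z{\left(-64 \right)}}{\left(-1\right) \left(-7497\right)} = \frac{\left(-64\right)^{2}}{\left(-1\right) \left(-7497\right)} = \frac{4096}{7497}$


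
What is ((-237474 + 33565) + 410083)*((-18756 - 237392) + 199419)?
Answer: -11696044846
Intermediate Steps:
((-237474 + 33565) + 410083)*((-18756 - 237392) + 199419) = (-203909 + 410083)*(-256148 + 199419) = 206174*(-56729) = -11696044846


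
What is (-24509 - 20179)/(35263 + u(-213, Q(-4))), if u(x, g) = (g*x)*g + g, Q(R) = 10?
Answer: -44688/13973 ≈ -3.1982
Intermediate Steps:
u(x, g) = g + x*g² (u(x, g) = x*g² + g = g + x*g²)
(-24509 - 20179)/(35263 + u(-213, Q(-4))) = (-24509 - 20179)/(35263 + 10*(1 + 10*(-213))) = -44688/(35263 + 10*(1 - 2130)) = -44688/(35263 + 10*(-2129)) = -44688/(35263 - 21290) = -44688/13973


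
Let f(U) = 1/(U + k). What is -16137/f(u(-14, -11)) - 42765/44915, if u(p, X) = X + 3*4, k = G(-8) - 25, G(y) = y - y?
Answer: 3478999551/8983 ≈ 3.8729e+5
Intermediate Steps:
G(y) = 0
k = -25 (k = 0 - 25 = -25)
u(p, X) = 12 + X (u(p, X) = X + 12 = 12 + X)
f(U) = 1/(-25 + U) (f(U) = 1/(U - 25) = 1/(-25 + U))
-16137/f(u(-14, -11)) - 42765/44915 = -16137/(1/(-25 + (12 - 11))) - 42765/44915 = -16137/(1/(-25 + 1)) - 42765*1/44915 = -16137/(1/(-24)) - 8553/8983 = -16137/(-1/24) - 8553/8983 = -16137*(-24) - 8553/8983 = 387288 - 8553/8983 = 3478999551/8983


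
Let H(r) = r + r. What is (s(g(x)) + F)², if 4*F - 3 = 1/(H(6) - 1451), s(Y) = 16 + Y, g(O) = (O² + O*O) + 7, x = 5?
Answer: 11262727876/2070721 ≈ 5439.0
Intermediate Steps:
H(r) = 2*r
g(O) = 7 + 2*O² (g(O) = (O² + O²) + 7 = 2*O² + 7 = 7 + 2*O²)
F = 1079/1439 (F = ¾ + 1/(4*(2*6 - 1451)) = ¾ + 1/(4*(12 - 1451)) = ¾ + (¼)/(-1439) = ¾ + (¼)*(-1/1439) = ¾ - 1/5756 = 1079/1439 ≈ 0.74983)
(s(g(x)) + F)² = ((16 + (7 + 2*5²)) + 1079/1439)² = ((16 + (7 + 2*25)) + 1079/1439)² = ((16 + (7 + 50)) + 1079/1439)² = ((16 + 57) + 1079/1439)² = (73 + 1079/1439)² = (106126/1439)² = 11262727876/2070721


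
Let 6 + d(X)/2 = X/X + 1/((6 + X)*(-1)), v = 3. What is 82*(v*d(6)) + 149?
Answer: -2352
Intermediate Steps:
d(X) = -10 - 2/(6 + X) (d(X) = -12 + 2*(X/X + 1/((6 + X)*(-1))) = -12 + 2*(1 - 1/(6 + X)) = -12 + (2 - 2/(6 + X)) = -10 - 2/(6 + X))
82*(v*d(6)) + 149 = 82*(3*(2*(-31 - 5*6)/(6 + 6))) + 149 = 82*(3*(2*(-31 - 30)/12)) + 149 = 82*(3*(2*(1/12)*(-61))) + 149 = 82*(3*(-61/6)) + 149 = 82*(-61/2) + 149 = -2501 + 149 = -2352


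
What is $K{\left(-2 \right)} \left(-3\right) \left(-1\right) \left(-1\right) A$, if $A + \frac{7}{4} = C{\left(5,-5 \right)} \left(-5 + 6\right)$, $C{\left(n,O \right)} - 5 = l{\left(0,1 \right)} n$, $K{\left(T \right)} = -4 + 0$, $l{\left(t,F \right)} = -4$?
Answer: $-201$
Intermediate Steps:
$K{\left(T \right)} = -4$
$C{\left(n,O \right)} = 5 - 4 n$
$A = - \frac{67}{4}$ ($A = - \frac{7}{4} + \left(5 - 20\right) \left(-5 + 6\right) = - \frac{7}{4} + \left(5 - 20\right) 1 = - \frac{7}{4} - 15 = - \frac{67}{4} \approx -16.75$)
$K{\left(-2 \right)} \left(-3\right) \left(-1\right) \left(-1\right) A = - 4 \left(-3\right) \left(-1\right) \left(-1\right) \left(- \frac{67}{4}\right) = - 4 \cdot 3 \left(-1\right) \left(- \frac{67}{4}\right) = \left(-4\right) \left(-3\right) \left(- \frac{67}{4}\right) = 12 \left(- \frac{67}{4}\right) = -201$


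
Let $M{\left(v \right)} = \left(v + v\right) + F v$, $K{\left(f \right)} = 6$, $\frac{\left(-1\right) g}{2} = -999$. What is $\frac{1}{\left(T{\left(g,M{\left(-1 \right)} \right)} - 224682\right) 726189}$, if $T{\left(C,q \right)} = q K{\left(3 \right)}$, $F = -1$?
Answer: $- \frac{1}{163165954032} \approx -6.1287 \cdot 10^{-12}$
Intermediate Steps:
$g = 1998$ ($g = \left(-2\right) \left(-999\right) = 1998$)
$M{\left(v \right)} = v$ ($M{\left(v \right)} = \left(v + v\right) - v = 2 v - v = v$)
$T{\left(C,q \right)} = 6 q$ ($T{\left(C,q \right)} = q 6 = 6 q$)
$\frac{1}{\left(T{\left(g,M{\left(-1 \right)} \right)} - 224682\right) 726189} = \frac{1}{\left(6 \left(-1\right) - 224682\right) 726189} = \frac{1}{-6 - 224682} \cdot \frac{1}{726189} = \frac{1}{-224688} \cdot \frac{1}{726189} = \left(- \frac{1}{224688}\right) \frac{1}{726189} = - \frac{1}{163165954032}$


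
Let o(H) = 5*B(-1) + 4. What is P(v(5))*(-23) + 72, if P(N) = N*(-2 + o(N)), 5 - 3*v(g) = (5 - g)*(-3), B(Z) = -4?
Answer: 762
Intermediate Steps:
o(H) = -16 (o(H) = 5*(-4) + 4 = -20 + 4 = -16)
v(g) = 20/3 - g (v(g) = 5/3 - (5 - g)*(-3)/3 = 5/3 - (-15 + 3*g)/3 = 5/3 + (5 - g) = 20/3 - g)
P(N) = -18*N (P(N) = N*(-2 - 16) = N*(-18) = -18*N)
P(v(5))*(-23) + 72 = -18*(20/3 - 1*5)*(-23) + 72 = -18*(20/3 - 5)*(-23) + 72 = -18*5/3*(-23) + 72 = -30*(-23) + 72 = 690 + 72 = 762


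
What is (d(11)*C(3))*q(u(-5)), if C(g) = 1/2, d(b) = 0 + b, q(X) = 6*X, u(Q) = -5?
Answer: -165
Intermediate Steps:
d(b) = b
C(g) = 1/2
(d(11)*C(3))*q(u(-5)) = (11*(1/2))*(6*(-5)) = (11/2)*(-30) = -165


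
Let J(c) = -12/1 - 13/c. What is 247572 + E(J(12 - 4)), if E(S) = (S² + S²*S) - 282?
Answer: 125412499/512 ≈ 2.4495e+5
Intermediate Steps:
J(c) = -12 - 13/c (J(c) = -12*1 - 13/c = -12 - 13/c)
E(S) = -282 + S² + S³ (E(S) = (S² + S³) - 282 = -282 + S² + S³)
247572 + E(J(12 - 4)) = 247572 + (-282 + (-12 - 13/(12 - 4))² + (-12 - 13/(12 - 4))³) = 247572 + (-282 + (-12 - 13/8)² + (-12 - 13/8)³) = 247572 + (-282 + (-109/8)² + (-109/8)³) = 247572 + (-282 + 11881/64 - 1295029/512) = 247572 - 1344365/512 = 125412499/512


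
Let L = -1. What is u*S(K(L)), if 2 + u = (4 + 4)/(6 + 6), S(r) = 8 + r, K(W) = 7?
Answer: -20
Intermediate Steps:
u = -4/3 (u = -2 + (4 + 4)/(6 + 6) = -2 + 8/12 = -2 + 8*(1/12) = -2 + ⅔ = -4/3 ≈ -1.3333)
u*S(K(L)) = -4*(8 + 7)/3 = -4/3*15 = -20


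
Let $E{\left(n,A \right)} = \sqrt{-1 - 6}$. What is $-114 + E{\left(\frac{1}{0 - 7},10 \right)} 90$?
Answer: $-114 + 90 i \sqrt{7} \approx -114.0 + 238.12 i$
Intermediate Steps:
$E{\left(n,A \right)} = i \sqrt{7}$ ($E{\left(n,A \right)} = \sqrt{-7} = i \sqrt{7}$)
$-114 + E{\left(\frac{1}{0 - 7},10 \right)} 90 = -114 + i \sqrt{7} \cdot 90 = -114 + 90 i \sqrt{7}$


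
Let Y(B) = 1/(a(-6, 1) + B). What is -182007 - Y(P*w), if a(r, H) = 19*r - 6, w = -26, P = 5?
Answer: -45501749/250 ≈ -1.8201e+5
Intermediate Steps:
a(r, H) = -6 + 19*r
Y(B) = 1/(-120 + B) (Y(B) = 1/((-6 + 19*(-6)) + B) = 1/((-6 - 114) + B) = 1/(-120 + B))
-182007 - Y(P*w) = -182007 - 1/(-120 + 5*(-26)) = -182007 - 1/(-120 - 130) = -182007 - 1/(-250) = -182007 - 1*(-1/250) = -182007 + 1/250 = -45501749/250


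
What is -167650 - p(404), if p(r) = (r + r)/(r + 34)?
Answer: -36715754/219 ≈ -1.6765e+5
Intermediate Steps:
p(r) = 2*r/(34 + r) (p(r) = (2*r)/(34 + r) = 2*r/(34 + r))
-167650 - p(404) = -167650 - 2*404/(34 + 404) = -167650 - 2*404/438 = -167650 - 1*404/219 = -167650 - 404/219 = -36715754/219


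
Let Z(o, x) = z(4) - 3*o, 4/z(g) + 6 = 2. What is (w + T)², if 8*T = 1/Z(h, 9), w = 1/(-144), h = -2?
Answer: 169/518400 ≈ 0.00032600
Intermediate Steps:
z(g) = -1 (z(g) = 4/(-6 + 2) = 4/(-4) = 4*(-¼) = -1)
Z(o, x) = -1 - 3*o
w = -1/144 ≈ -0.0069444
T = 1/40 (T = 1/(8*(-1 - 3*(-2))) = 1/(8*(-1 + 6)) = (⅛)/5 = (⅛)*(⅕) = 1/40 ≈ 0.025000)
(w + T)² = (-1/144 + 1/40)² = (13/720)² = 169/518400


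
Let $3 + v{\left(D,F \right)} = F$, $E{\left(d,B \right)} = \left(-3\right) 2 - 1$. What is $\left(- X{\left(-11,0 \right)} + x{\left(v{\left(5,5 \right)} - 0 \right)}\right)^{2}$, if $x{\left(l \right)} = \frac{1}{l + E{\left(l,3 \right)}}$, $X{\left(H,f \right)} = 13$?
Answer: $\frac{4356}{25} \approx 174.24$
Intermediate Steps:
$E{\left(d,B \right)} = -7$ ($E{\left(d,B \right)} = -6 - 1 = -7$)
$v{\left(D,F \right)} = -3 + F$
$x{\left(l \right)} = \frac{1}{-7 + l}$ ($x{\left(l \right)} = \frac{1}{l - 7} = \frac{1}{-7 + l}$)
$\left(- X{\left(-11,0 \right)} + x{\left(v{\left(5,5 \right)} - 0 \right)}\right)^{2} = \left(\left(-1\right) 13 + \frac{1}{-7 + \left(\left(-3 + 5\right) - 0\right)}\right)^{2} = \left(-13 + \frac{1}{-7 + \left(2 + 0\right)}\right)^{2} = \left(-13 + \frac{1}{-7 + 2}\right)^{2} = \left(-13 + \frac{1}{-5}\right)^{2} = \left(-13 - \frac{1}{5}\right)^{2} = \left(- \frac{66}{5}\right)^{2} = \frac{4356}{25}$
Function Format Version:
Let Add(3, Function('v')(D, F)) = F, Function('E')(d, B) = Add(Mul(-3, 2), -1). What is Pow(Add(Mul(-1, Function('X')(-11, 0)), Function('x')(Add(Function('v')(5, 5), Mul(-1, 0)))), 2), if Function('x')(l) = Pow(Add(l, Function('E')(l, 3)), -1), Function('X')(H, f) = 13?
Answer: Rational(4356, 25) ≈ 174.24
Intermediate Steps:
Function('E')(d, B) = -7 (Function('E')(d, B) = Add(-6, -1) = -7)
Function('v')(D, F) = Add(-3, F)
Function('x')(l) = Pow(Add(-7, l), -1) (Function('x')(l) = Pow(Add(l, -7), -1) = Pow(Add(-7, l), -1))
Pow(Add(Mul(-1, Function('X')(-11, 0)), Function('x')(Add(Function('v')(5, 5), Mul(-1, 0)))), 2) = Pow(Add(Mul(-1, 13), Pow(Add(-7, Add(Add(-3, 5), Mul(-1, 0))), -1)), 2) = Pow(Add(-13, Pow(Add(-7, Add(2, 0)), -1)), 2) = Pow(Add(-13, Pow(Add(-7, 2), -1)), 2) = Pow(Add(-13, Pow(-5, -1)), 2) = Pow(Add(-13, Rational(-1, 5)), 2) = Pow(Rational(-66, 5), 2) = Rational(4356, 25)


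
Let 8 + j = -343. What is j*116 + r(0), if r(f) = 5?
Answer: -40711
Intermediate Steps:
j = -351 (j = -8 - 343 = -351)
j*116 + r(0) = -351*116 + 5 = -40716 + 5 = -40711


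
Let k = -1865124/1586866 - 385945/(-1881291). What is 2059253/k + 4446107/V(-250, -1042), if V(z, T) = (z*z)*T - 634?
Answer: -200183336203274492303144405/94314877926164583338 ≈ -2.1225e+6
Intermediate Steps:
k = -1448198998357/1492678362003 (k = -1865124*1/1586866 - 385945*(-1/1881291) = -932562/793433 + 385945/1881291 = -1448198998357/1492678362003 ≈ -0.97020)
V(z, T) = -634 + T*z² (V(z, T) = z²*T - 634 = T*z² - 634 = -634 + T*z²)
2059253/k + 4446107/V(-250, -1042) = 2059253/(-1448198998357/1492678362003) + 4446107/(-634 - 1042*(-250)²) = 2059253*(-1492678362003/1448198998357) + 4446107/(-634 - 1042*62500) = -3073802394989763759/1448198998357 + 4446107/(-634 - 65125000) = -3073802394989763759/1448198998357 + 4446107/(-65125634) = -3073802394989763759/1448198998357 + 4446107*(-1/65125634) = -3073802394989763759/1448198998357 - 4446107/65125634 = -200183336203274492303144405/94314877926164583338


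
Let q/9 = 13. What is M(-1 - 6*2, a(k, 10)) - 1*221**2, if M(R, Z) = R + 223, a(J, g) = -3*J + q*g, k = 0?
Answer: -48631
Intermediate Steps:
q = 117 (q = 9*13 = 117)
a(J, g) = -3*J + 117*g
M(R, Z) = 223 + R
M(-1 - 6*2, a(k, 10)) - 1*221**2 = (223 + (-1 - 6*2)) - 1*221**2 = (223 + (-1 - 12)) - 1*48841 = (223 - 13) - 48841 = 210 - 48841 = -48631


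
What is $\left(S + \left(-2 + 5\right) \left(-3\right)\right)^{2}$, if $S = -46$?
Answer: $3025$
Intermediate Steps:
$\left(S + \left(-2 + 5\right) \left(-3\right)\right)^{2} = \left(-46 + \left(-2 + 5\right) \left(-3\right)\right)^{2} = \left(-46 + 3 \left(-3\right)\right)^{2} = \left(-46 - 9\right)^{2} = \left(-55\right)^{2} = 3025$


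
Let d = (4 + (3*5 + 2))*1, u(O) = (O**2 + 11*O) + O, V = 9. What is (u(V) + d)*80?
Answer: 16800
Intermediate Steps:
u(O) = O**2 + 12*O
d = 21 (d = (4 + (15 + 2))*1 = (4 + 17)*1 = 21*1 = 21)
(u(V) + d)*80 = (9*(12 + 9) + 21)*80 = (9*21 + 21)*80 = (189 + 21)*80 = 210*80 = 16800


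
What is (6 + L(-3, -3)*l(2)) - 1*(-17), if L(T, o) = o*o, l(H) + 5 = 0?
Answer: -22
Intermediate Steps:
l(H) = -5 (l(H) = -5 + 0 = -5)
L(T, o) = o²
(6 + L(-3, -3)*l(2)) - 1*(-17) = (6 + (-3)²*(-5)) - 1*(-17) = (6 + 9*(-5)) + 17 = (6 - 45) + 17 = -39 + 17 = -22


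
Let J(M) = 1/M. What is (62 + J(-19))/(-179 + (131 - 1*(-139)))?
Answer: 1177/1729 ≈ 0.68074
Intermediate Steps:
(62 + J(-19))/(-179 + (131 - 1*(-139))) = (62 + 1/(-19))/(-179 + (131 - 1*(-139))) = (62 - 1/19)/(-179 + (131 + 139)) = 1177/(19*(-179 + 270)) = (1177/19)/91 = (1177/19)*(1/91) = 1177/1729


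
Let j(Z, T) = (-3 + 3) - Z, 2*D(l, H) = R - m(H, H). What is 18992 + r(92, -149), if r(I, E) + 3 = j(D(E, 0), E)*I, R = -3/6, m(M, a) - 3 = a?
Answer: 19150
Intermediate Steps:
m(M, a) = 3 + a
R = -1/2 (R = -3*1/6 = -1/2 ≈ -0.50000)
D(l, H) = -7/4 - H/2 (D(l, H) = (-1/2 - (3 + H))/2 = (-1/2 + (-3 - H))/2 = (-7/2 - H)/2 = -7/4 - H/2)
j(Z, T) = -Z (j(Z, T) = 0 - Z = -Z)
r(I, E) = -3 + 7*I/4 (r(I, E) = -3 + (-(-7/4 - 1/2*0))*I = -3 + (-(-7/4 + 0))*I = -3 + (-1*(-7/4))*I = -3 + 7*I/4)
18992 + r(92, -149) = 18992 + (-3 + (7/4)*92) = 18992 + (-3 + 161) = 18992 + 158 = 19150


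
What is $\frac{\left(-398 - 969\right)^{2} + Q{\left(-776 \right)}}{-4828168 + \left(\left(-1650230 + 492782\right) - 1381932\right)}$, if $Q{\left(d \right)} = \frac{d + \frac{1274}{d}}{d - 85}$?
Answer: $- \frac{208089832859}{820420675088} \approx -0.25364$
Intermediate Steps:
$Q{\left(d \right)} = \frac{d + \frac{1274}{d}}{-85 + d}$
$\frac{\left(-398 - 969\right)^{2} + Q{\left(-776 \right)}}{-4828168 + \left(\left(-1650230 + 492782\right) - 1381932\right)} = \frac{\left(-398 - 969\right)^{2} + \frac{1274 + \left(-776\right)^{2}}{\left(-776\right) \left(-85 - 776\right)}}{-4828168 + \left(\left(-1650230 + 492782\right) - 1381932\right)} = \frac{\left(-1367\right)^{2} - \frac{1274 + 602176}{776 \left(-861\right)}}{-4828168 - 2539380} = \frac{1868689 - \left(- \frac{1}{668136}\right) 603450}{-4828168 - 2539380} = \frac{1868689 + \frac{100575}{111356}}{-7367548} = \frac{208089832859}{111356} \left(- \frac{1}{7367548}\right) = - \frac{208089832859}{820420675088}$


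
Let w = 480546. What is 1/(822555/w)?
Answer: 17798/30465 ≈ 0.58421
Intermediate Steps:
1/(822555/w) = 1/(822555/480546) = 1/(822555*(1/480546)) = 1/(30465/17798) = 17798/30465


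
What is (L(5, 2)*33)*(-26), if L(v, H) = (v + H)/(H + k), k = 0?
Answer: -3003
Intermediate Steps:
L(v, H) = (H + v)/H (L(v, H) = (v + H)/(H + 0) = (H + v)/H)
(L(5, 2)*33)*(-26) = (((2 + 5)/2)*33)*(-26) = (((½)*7)*33)*(-26) = ((7/2)*33)*(-26) = (231/2)*(-26) = -3003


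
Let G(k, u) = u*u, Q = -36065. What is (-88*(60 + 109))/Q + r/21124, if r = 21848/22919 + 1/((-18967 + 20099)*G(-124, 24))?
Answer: 4695238254888741799/11384833150341780480 ≈ 0.41241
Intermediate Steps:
G(k, u) = u²
r = 14245618055/14943921408 (r = 21848/22919 + 1/((-18967 + 20099)*(24²)) = 21848*(1/22919) + 1/(1132*576) = 21848/22919 + (1/1132)*(1/576) = 21848/22919 + 1/652032 = 14245618055/14943921408 ≈ 0.95327)
(-88*(60 + 109))/Q + r/21124 = -88*(60 + 109)/(-36065) + (14245618055/14943921408)/21124 = -88*169*(-1/36065) + (14245618055/14943921408)*(1/21124) = -14872*(-1/36065) + 14245618055/315675395822592 = 14872/36065 + 14245618055/315675395822592 = 4695238254888741799/11384833150341780480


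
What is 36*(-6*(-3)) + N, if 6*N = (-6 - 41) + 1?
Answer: 1921/3 ≈ 640.33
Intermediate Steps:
N = -23/3 (N = ((-6 - 41) + 1)/6 = (-47 + 1)/6 = (⅙)*(-46) = -23/3 ≈ -7.6667)
36*(-6*(-3)) + N = 36*(-6*(-3)) - 23/3 = 36*18 - 23/3 = 648 - 23/3 = 1921/3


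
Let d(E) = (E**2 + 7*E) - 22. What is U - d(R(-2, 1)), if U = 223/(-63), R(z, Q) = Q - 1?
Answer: 1163/63 ≈ 18.460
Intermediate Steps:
R(z, Q) = -1 + Q
d(E) = -22 + E**2 + 7*E
U = -223/63 (U = 223*(-1/63) = -223/63 ≈ -3.5397)
U - d(R(-2, 1)) = -223/63 - (-22 + (-1 + 1)**2 + 7*(-1 + 1)) = -223/63 - (-22 + 0**2 + 7*0) = -223/63 - (-22 + 0 + 0) = -223/63 - 1*(-22) = -223/63 + 22 = 1163/63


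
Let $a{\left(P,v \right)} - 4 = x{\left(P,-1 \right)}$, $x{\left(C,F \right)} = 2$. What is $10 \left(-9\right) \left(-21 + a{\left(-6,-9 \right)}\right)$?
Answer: $1350$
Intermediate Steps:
$a{\left(P,v \right)} = 6$ ($a{\left(P,v \right)} = 4 + 2 = 6$)
$10 \left(-9\right) \left(-21 + a{\left(-6,-9 \right)}\right) = 10 \left(-9\right) \left(-21 + 6\right) = \left(-90\right) \left(-15\right) = 1350$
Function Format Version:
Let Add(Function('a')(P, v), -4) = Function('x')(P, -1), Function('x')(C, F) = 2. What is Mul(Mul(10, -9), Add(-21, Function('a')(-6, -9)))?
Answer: 1350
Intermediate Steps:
Function('a')(P, v) = 6 (Function('a')(P, v) = Add(4, 2) = 6)
Mul(Mul(10, -9), Add(-21, Function('a')(-6, -9))) = Mul(Mul(10, -9), Add(-21, 6)) = Mul(-90, -15) = 1350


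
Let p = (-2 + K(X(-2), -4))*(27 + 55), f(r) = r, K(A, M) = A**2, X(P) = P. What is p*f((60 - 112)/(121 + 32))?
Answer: -8528/153 ≈ -55.739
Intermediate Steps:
p = 164 (p = (-2 + (-2)**2)*(27 + 55) = (-2 + 4)*82 = 2*82 = 164)
p*f((60 - 112)/(121 + 32)) = 164*((60 - 112)/(121 + 32)) = 164*(-52/153) = -8528/153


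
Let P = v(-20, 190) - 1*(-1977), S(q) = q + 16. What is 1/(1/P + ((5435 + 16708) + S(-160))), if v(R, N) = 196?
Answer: 2173/47803828 ≈ 4.5457e-5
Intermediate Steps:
S(q) = 16 + q
P = 2173 (P = 196 - 1*(-1977) = 196 + 1977 = 2173)
1/(1/P + ((5435 + 16708) + S(-160))) = 1/(1/2173 + ((5435 + 16708) + (16 - 160))) = 1/(1/2173 + (22143 - 144)) = 1/(1/2173 + 21999) = 1/(47803828/2173) = 2173/47803828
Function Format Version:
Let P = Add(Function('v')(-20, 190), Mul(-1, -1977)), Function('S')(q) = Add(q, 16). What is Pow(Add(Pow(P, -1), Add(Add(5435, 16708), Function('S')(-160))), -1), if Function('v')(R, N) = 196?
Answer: Rational(2173, 47803828) ≈ 4.5457e-5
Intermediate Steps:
Function('S')(q) = Add(16, q)
P = 2173 (P = Add(196, Mul(-1, -1977)) = Add(196, 1977) = 2173)
Pow(Add(Pow(P, -1), Add(Add(5435, 16708), Function('S')(-160))), -1) = Pow(Add(Pow(2173, -1), Add(Add(5435, 16708), Add(16, -160))), -1) = Pow(Add(Rational(1, 2173), Add(22143, -144)), -1) = Pow(Add(Rational(1, 2173), 21999), -1) = Pow(Rational(47803828, 2173), -1) = Rational(2173, 47803828)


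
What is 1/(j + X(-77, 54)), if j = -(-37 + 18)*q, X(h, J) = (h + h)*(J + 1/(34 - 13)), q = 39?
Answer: -3/22747 ≈ -0.00013189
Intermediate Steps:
X(h, J) = 2*h*(1/21 + J) (X(h, J) = (2*h)*(J + 1/21) = (2*h)*(1/21 + J) = 2*h*(1/21 + J))
j = 741 (j = -(-37 + 18)*39 = -(-19)*39 = -1*(-741) = 741)
1/(j + X(-77, 54)) = 1/(741 + (2/21)*(-77)*(1 + 21*54)) = 1/(741 + (2/21)*(-77)*(1 + 1134)) = 1/(741 + (2/21)*(-77)*1135) = 1/(741 - 24970/3) = 1/(-22747/3) = -3/22747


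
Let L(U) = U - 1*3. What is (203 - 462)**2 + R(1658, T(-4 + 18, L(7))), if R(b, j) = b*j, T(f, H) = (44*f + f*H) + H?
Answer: 1187889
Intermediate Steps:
L(U) = -3 + U (L(U) = U - 3 = -3 + U)
T(f, H) = H + 44*f + H*f (T(f, H) = (44*f + H*f) + H = H + 44*f + H*f)
(203 - 462)**2 + R(1658, T(-4 + 18, L(7))) = (203 - 462)**2 + 1658*((-3 + 7) + 44*(-4 + 18) + (-3 + 7)*(-4 + 18)) = (-259)**2 + 1658*(4 + 44*14 + 4*14) = 67081 + 1658*(4 + 616 + 56) = 67081 + 1658*676 = 67081 + 1120808 = 1187889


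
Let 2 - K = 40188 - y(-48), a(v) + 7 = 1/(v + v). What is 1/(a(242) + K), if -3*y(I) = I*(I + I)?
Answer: -484/20196835 ≈ -2.3964e-5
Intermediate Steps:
y(I) = -2*I²/3 (y(I) = -I*(I + I)/3 = -I*2*I/3 = -2*I²/3)
a(v) = -7 + 1/(2*v) (a(v) = -7 + 1/(v + v) = -7 + 1/(2*v))
K = -41722 (K = 2 - (40188 - (-2)*(-48)²/3) = 2 - (40188 - (-2)*2304/3) = 2 - (40188 - 1*(-1536)) = 2 - (40188 + 1536) = 2 - 1*41724 = 2 - 41724 = -41722)
1/(a(242) + K) = 1/((-7 + (½)/242) - 41722) = 1/((-7 + (½)*(1/242)) - 41722) = 1/((-7 + 1/484) - 41722) = 1/(-3387/484 - 41722) = 1/(-20196835/484) = -484/20196835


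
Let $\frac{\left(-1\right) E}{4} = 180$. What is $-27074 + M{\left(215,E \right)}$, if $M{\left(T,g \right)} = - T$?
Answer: $-27289$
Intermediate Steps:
$E = -720$ ($E = \left(-4\right) 180 = -720$)
$-27074 + M{\left(215,E \right)} = -27074 - 215 = -27289$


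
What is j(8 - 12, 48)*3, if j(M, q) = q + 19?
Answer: 201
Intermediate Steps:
j(M, q) = 19 + q
j(8 - 12, 48)*3 = (19 + 48)*3 = 67*3 = 201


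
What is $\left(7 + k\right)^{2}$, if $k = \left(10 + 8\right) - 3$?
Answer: $484$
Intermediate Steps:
$k = 15$ ($k = 18 - 3 = 15$)
$\left(7 + k\right)^{2} = \left(7 + 15\right)^{2} = 22^{2} = 484$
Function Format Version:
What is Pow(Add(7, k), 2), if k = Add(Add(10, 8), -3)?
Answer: 484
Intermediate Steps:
k = 15 (k = Add(18, -3) = 15)
Pow(Add(7, k), 2) = Pow(Add(7, 15), 2) = Pow(22, 2) = 484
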